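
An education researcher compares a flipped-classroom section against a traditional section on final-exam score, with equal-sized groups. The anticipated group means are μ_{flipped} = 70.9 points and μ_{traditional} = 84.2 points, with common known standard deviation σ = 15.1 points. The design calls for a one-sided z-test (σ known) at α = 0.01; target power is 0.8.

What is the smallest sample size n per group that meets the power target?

Standardized effect: d = |μ_{flipped} − μ_{traditional}| / σ = |70.9 − 84.2| / 15.1 = 0.8808
Set Φ(δ − 2.326) = 0.8; then δ − 2.326 = Φ⁻¹(0.8) = 0.842, giving δ = 3.168.
δ = d·√(n/2) ⇒ n = 2(δ/d)² = 2 × (3.168 / 0.8808)² = 25.87.
Round up to the next whole unit.

n = 26 per group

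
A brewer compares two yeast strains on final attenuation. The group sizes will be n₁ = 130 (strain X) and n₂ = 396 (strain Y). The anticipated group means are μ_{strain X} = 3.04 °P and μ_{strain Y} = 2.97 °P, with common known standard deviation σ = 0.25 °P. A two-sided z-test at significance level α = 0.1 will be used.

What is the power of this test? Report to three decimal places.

Power ≈ 0.870

Standardized effect: d = |μ_{strain X} − μ_{strain Y}| / σ = |3.04 − 2.97| / 0.25 = 0.2800
Noncentrality parameter: δ = d / √(1/n₁ + 1/n₂) = 0.2800 / √(1/130 + 1/396) = 2.7700
Two-sided α = 0.1 → critical value z_{0.05} = 1.645.
Power = Φ(δ − 1.645) + Φ(−δ − 1.645) = Φ(1.125) + Φ(-4.415) = 0.8697 + 0.0000 = 0.8697.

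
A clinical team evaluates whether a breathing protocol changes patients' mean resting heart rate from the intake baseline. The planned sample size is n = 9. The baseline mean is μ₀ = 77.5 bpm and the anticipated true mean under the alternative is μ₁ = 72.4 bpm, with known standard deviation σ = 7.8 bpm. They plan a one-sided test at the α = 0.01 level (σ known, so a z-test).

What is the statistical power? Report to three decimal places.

Power ≈ 0.358

Standardized effect: d = |μ₁ − μ₀| / σ = |72.4 − 77.5| / 7.8 = 0.6538
Noncentrality parameter: δ = d·√n = 0.6538 × √9 = 1.9615
Critical value for a one-sided test at α = 0.01: z_α = 2.326.
Power = P(Z > 2.326 − δ) = Φ(-0.365) = 0.3576.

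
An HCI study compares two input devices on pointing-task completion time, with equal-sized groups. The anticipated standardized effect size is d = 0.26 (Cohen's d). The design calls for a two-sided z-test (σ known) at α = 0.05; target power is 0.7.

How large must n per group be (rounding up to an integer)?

For power 0.7 need Φ(δ − z_{0.025}) = 0.7, so δ = z_{0.025} + z_{0.30} = 1.960 + 0.524 = 2.484.
(The Φ(−δ − z_{α/2}) term is vanishingly small for δ > 0 and is dropped in the standard sample-size formula.)
δ = d·√(n/2) ⇒ n = 2(δ/d)² = 2 × (2.484 / 0.26)² = 182.61.
Round up to the next whole unit.

n = 183 per group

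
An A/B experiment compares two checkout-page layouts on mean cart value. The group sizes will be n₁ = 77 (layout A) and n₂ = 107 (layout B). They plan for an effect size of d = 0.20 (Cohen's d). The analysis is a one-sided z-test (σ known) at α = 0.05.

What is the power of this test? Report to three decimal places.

Power ≈ 0.380

Noncentrality parameter: δ = d / √(1/n₁ + 1/n₂) = 0.20 / √(1/77 + 1/107) = 1.3383
One-sided α = 0.05 → critical value z_{0.05} = 1.645.
Power = P(Z > 1.645 − δ) = Φ(-0.307) = 0.3796.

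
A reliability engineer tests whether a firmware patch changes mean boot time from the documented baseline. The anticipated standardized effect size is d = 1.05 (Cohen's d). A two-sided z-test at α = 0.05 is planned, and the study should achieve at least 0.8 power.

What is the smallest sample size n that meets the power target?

Set Φ(δ − 1.960) = 0.8; then δ − 1.960 = Φ⁻¹(0.8) = 0.842, giving δ = 2.802.
(The Φ(−δ − z_{α/2}) term is vanishingly small for δ > 0 and is dropped in the standard sample-size formula.)
δ = d·√n ⇒ n = (δ/d)² = (2.802 / 1.05)² = 7.12.
Round up to the next whole unit.

n = 8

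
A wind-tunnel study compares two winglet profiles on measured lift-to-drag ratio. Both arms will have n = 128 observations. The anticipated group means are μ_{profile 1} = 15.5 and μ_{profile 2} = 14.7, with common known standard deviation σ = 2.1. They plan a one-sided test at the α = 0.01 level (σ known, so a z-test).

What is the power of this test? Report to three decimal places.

Standardized effect: d = |μ_{profile 1} − μ_{profile 2}| / σ = |15.5 − 14.7| / 2.1 = 0.3810
Noncentrality parameter: δ = d·√(n/2) = 0.3810 × √(128/2) = 3.0476
One-sided α = 0.01 → critical value z_{0.01} = 2.326.
Power = Φ(δ − 2.326) = Φ(0.721) = 0.7646.

Power ≈ 0.765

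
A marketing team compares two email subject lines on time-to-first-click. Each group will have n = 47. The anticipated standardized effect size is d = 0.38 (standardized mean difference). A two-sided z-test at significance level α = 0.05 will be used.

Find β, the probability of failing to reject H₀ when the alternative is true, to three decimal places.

Noncentrality parameter: δ = d·√(n/2) = 0.38 × √(47/2) = 1.8421
Two-sided α = 0.05 → critical value z_{0.025} = 1.960.
Power = Φ(δ − 1.960) + Φ(−δ − 1.960) = Φ(-0.118) + Φ(-3.802) = 0.4531 + 0.0001 = 0.4532.
Type II error: β = 1 − power = 1 − 0.4532 = 0.5468.

β ≈ 0.547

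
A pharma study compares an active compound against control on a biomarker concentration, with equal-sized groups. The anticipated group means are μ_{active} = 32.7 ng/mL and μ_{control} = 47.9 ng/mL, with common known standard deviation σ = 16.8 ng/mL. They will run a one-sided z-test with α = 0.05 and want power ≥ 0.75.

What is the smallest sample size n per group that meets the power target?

n = 14 per group

Standardized effect: d = |μ_{active} − μ_{control}| / σ = |32.7 − 47.9| / 16.8 = 0.9048
For power 0.75 need Φ(δ − z_{0.05}) = 0.75, so δ = z_{0.05} + z_{0.25} = 1.645 + 0.674 = 2.319.
δ = d·√(n/2) ⇒ n = 2(δ/d)² = 2 × (2.319 / 0.9048)² = 13.14.
Rounding up, n = 14 per group.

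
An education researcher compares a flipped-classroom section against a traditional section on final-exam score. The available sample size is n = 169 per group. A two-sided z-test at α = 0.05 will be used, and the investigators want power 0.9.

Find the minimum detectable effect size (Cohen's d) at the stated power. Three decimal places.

Need Φ(δ − 1.960) = 0.9, so δ = 1.960 + 1.282 = 3.242.
(The second rejection-region term Φ(−δ − z_{α/2}) is negligible and dropped.)
δ = d·√(n/2) ⇒ d = δ/√(n/2) = 3.242/√(169/2) = 0.3526.

d ≈ 0.353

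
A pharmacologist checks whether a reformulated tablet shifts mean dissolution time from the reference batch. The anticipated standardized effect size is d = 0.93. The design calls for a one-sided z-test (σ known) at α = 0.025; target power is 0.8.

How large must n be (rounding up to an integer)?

n = 10

For power 0.8 need Φ(δ − z_{0.025}) = 0.8, so δ = z_{0.025} + z_{0.20} = 1.960 + 0.842 = 2.802.
δ = d·√n ⇒ n = (δ/d)² = (2.802 / 0.93)² = 9.07.
Round up to the next whole unit.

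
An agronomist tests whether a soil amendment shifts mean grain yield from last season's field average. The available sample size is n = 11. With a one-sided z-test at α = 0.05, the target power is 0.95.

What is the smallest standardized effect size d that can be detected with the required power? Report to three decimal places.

d ≈ 0.992

Required noncentrality: δ = z_{0.05} + z_{0.05} = 1.645 + 1.645 = 3.290.
δ = d·√n ⇒ d = δ/√n = 3.290/√11 = 0.9919.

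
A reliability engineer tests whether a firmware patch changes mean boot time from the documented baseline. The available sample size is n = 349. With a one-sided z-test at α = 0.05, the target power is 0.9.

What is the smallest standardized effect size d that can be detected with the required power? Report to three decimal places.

Required noncentrality: δ = z_{0.05} + z_{0.10} = 1.645 + 1.282 = 2.926.
δ = d·√n ⇒ d = δ/√n = 2.926/√349 = 0.1566.

d ≈ 0.157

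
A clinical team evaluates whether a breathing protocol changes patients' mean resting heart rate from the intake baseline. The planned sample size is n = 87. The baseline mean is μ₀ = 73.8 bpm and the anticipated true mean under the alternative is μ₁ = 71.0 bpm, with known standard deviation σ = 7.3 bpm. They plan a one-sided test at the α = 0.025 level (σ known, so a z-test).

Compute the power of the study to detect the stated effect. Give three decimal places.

Power ≈ 0.947

Standardized effect: d = |μ₁ − μ₀| / σ = |71.0 − 73.8| / 7.3 = 0.3836
Noncentrality parameter: δ = d·√n = 0.3836 × √87 = 3.5776
One-sided α = 0.025 → critical value z_{0.025} = 1.960.
Power = Φ(δ − 1.960) = Φ(1.618) = 0.9471.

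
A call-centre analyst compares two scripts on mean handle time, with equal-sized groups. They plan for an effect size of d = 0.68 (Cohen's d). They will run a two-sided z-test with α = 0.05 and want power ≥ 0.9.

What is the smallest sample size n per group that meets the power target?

For power 0.9 need Φ(δ − z_{0.025}) = 0.9, so δ = z_{0.025} + z_{0.10} = 1.960 + 1.282 = 3.242.
(For δ > 0 the lower-tail rejection region contributes negligibly to power, so the one-term inversion is standard.)
δ = d·√(n/2) ⇒ n = 2(δ/d)² = 2 × (3.242 / 0.68)² = 45.45.
Round up to the next whole unit.

n = 46 per group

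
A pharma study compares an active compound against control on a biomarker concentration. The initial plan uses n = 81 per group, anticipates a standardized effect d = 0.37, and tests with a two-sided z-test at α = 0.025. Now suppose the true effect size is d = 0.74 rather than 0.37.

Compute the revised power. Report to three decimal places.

With d = 0.74: δ = d·√(n/2) = 0.74 × √(81/2) = 4.7093. Critical value z_{0.0125} = 2.241.
Revised power = Φ(δ − 2.241) + Φ(−δ − 2.241) = Φ(2.468) + Φ(-6.951) = 0.9932 + 0.0000 = 0.9932.

Power ≈ 0.993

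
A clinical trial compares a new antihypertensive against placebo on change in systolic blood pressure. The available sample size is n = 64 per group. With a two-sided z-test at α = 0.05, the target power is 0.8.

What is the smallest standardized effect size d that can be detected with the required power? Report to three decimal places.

Need Φ(δ − 1.960) = 0.8, so δ = 1.960 + 0.842 = 2.802.
(Lower-tail contribution to power is negligible for δ > 0.)
δ = d·√(n/2) ⇒ d = δ/√(n/2) = 2.802/√(64/2) = 0.4953.

d ≈ 0.495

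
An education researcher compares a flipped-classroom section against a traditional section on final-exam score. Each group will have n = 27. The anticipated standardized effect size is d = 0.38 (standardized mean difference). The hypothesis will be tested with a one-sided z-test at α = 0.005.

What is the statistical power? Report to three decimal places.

Noncentrality parameter: δ = d·√(n/2) = 0.38 × √(27/2) = 1.3962
One-sided α = 0.005 → critical value z_{0.005} = 2.576.
Power = P(Z > 2.576 − δ) = Φ(-1.180) = 0.1191.

Power ≈ 0.119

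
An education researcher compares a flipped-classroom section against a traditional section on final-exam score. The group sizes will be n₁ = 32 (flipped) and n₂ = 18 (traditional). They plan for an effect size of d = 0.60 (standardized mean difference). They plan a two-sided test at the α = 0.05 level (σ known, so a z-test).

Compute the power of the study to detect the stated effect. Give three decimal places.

Noncentrality parameter: δ = d / √(1/n₁ + 1/n₂) = 0.60 / √(1/32 + 1/18) = 2.0365
Critical value for a two-sided test at α = 0.05: z_{α/2} = 1.960.
Power = Φ(δ − 1.960) + Φ(−δ − 1.960) = Φ(0.077) + Φ(-3.996) = 0.5305 + 0.0000 = 0.5305.

Power ≈ 0.531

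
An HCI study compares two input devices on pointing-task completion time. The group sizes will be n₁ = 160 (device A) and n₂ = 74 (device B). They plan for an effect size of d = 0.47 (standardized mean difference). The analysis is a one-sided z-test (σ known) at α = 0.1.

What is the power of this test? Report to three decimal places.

Power ≈ 0.980

Noncentrality parameter: δ = d / √(1/n₁ + 1/n₂) = 0.47 / √(1/160 + 1/74) = 3.3432
Critical value for a one-sided test at α = 0.1: z_α = 1.282.
Power = Φ(δ − 1.282) = Φ(2.062) = 0.9804.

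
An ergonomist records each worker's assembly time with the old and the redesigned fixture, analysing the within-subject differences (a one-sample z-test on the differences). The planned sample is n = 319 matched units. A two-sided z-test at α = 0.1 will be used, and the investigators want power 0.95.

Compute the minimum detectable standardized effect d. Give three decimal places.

Required noncentrality: δ = z_{0.05} + z_{0.05} = 1.645 + 1.645 = 3.290.
(Lower-tail contribution to power is negligible for δ > 0.)
δ = d·√n ⇒ d = δ/√n = 3.290/√319 = 0.1842.

d ≈ 0.184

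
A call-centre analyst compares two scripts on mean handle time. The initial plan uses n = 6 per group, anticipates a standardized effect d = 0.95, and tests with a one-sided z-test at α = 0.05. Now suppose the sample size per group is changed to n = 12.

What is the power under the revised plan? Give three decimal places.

With n = 12 per group: δ = d·√(n/2) = 0.95 × √(12/2) = 2.3270. Critical value z_{0.05} = 1.645.
Revised power = P(Z > 1.645 − δ) = Φ(0.682) = 0.7524.

Power ≈ 0.752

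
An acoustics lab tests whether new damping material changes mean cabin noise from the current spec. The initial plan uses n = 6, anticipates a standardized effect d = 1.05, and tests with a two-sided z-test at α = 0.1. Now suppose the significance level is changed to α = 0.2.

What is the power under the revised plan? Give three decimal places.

Power ≈ 0.902

δ = d·√n = 1.05 × √6 = 2.5720 (unchanged). New critical value: z_{0.1} = 1.282.
Revised power = Φ(δ − 1.282) + Φ(−δ − 1.282) = Φ(1.290) + Φ(-3.854) = 0.9015 + 0.0001 = 0.9016.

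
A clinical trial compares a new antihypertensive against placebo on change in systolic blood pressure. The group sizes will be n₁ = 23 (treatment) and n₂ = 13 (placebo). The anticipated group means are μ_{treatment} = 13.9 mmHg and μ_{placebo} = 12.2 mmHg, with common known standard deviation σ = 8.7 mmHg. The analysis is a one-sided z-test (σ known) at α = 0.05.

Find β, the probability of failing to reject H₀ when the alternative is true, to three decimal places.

β ≈ 0.860

Standardized effect: d = |μ_{treatment} − μ_{placebo}| / σ = |13.9 − 12.2| / 8.7 = 0.1954
Noncentrality parameter: δ = d / √(1/n₁ + 1/n₂) = 0.1954 / √(1/23 + 1/13) = 0.5631
Critical value for a one-sided test at α = 0.05: z_α = 1.645.
Power = P(Z > 1.645 − δ) = Φ(-1.082) = 0.1397.
Type II error: β = 1 − power = 1 − 0.1397 = 0.8603.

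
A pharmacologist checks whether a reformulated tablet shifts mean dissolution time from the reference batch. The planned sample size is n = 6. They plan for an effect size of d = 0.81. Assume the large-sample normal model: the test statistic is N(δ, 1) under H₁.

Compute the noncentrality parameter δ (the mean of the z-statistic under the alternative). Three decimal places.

δ ≈ 1.984

δ = d·√n = 0.81 × √6 = 1.9841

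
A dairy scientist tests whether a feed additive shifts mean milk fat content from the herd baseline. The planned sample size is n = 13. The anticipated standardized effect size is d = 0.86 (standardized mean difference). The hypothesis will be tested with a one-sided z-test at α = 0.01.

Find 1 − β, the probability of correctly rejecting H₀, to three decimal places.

Noncentrality parameter: δ = d·√n = 0.86 × √13 = 3.1008
Critical value for a one-sided test at α = 0.01: z_α = 2.326.
Power = P(Z > 2.326 − δ) = Φ(0.774) = 0.7807.

Power ≈ 0.781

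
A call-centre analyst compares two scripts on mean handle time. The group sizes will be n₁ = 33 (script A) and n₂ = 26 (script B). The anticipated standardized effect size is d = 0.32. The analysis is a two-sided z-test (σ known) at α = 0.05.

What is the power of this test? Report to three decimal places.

Noncentrality parameter: δ = d / √(1/n₁ + 1/n₂) = 0.32 / √(1/33 + 1/26) = 1.2203
Critical value for a two-sided test at α = 0.05: z_{α/2} = 1.960.
Power = Φ(δ − 1.960) + Φ(−δ − 1.960) = Φ(-0.740) + Φ(-3.180) = 0.2298 + 0.0007 = 0.2305.

Power ≈ 0.230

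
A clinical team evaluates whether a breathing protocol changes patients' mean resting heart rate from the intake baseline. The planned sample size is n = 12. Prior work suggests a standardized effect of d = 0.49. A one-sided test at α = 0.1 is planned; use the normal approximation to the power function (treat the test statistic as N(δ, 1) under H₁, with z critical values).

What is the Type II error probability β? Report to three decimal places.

β ≈ 0.339

Noncentrality parameter: δ = d·√n = 0.49 × √12 = 1.6974
One-sided α = 0.1 → critical value z_{0.1} = 1.282.
Power = P(Z > 1.282 − δ) = Φ(0.416) = 0.6612.
Type II error: β = 1 − power = 1 − 0.6612 = 0.3388.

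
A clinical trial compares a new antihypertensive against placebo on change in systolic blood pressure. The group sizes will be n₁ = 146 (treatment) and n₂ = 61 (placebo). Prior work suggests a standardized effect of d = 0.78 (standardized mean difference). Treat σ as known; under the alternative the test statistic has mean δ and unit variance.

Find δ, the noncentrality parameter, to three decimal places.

The noncentrality parameter scales effect size by the design's sample-size factor: δ = d / √(1/n₁ + 1/n₂) = 0.78 / √(1/146 + 1/61) = 5.1162

δ ≈ 5.116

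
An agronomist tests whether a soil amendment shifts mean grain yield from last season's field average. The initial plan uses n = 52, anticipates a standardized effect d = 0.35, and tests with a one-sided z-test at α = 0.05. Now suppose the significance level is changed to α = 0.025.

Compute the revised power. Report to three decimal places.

δ = d·√n = 0.35 × √52 = 2.5239 (unchanged). New critical value: z_{0.025} = 1.960.
Revised power = P(Z > 1.960 − δ) = Φ(0.564) = 0.7136.

Power ≈ 0.714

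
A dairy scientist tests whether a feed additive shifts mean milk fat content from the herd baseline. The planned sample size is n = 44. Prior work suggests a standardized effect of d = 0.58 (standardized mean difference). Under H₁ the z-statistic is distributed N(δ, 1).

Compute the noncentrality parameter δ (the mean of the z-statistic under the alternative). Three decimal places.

δ ≈ 3.847

δ = d·√n = 0.58 × √44 = 3.8473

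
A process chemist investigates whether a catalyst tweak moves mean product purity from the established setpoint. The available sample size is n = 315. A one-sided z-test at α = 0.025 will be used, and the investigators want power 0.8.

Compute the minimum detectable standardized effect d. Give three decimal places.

d ≈ 0.158

Need Φ(δ − 1.960) = 0.8, so δ = 1.960 + 0.842 = 2.802.
δ = d·√n ⇒ d = δ/√n = 2.802/√315 = 0.1579.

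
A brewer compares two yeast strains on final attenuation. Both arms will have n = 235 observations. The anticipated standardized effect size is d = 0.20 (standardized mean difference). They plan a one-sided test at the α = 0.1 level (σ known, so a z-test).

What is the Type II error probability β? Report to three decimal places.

β ≈ 0.188

Noncentrality parameter: δ = d·√(n/2) = 0.20 × √(235/2) = 2.1679
Critical value for a one-sided test at α = 0.1: z_α = 1.282.
Power = Φ(δ − 1.282) = Φ(0.886) = 0.8123.
Type II error: β = 1 − power = 1 − 0.8123 = 0.1877.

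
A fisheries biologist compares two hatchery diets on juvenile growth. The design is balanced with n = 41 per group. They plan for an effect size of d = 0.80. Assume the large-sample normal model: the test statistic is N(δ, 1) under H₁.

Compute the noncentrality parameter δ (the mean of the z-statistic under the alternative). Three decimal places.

The noncentrality parameter scales effect size by the design's sample-size factor: δ = d·√(n/2) = 0.80 × √(41/2) = 3.6222

δ ≈ 3.622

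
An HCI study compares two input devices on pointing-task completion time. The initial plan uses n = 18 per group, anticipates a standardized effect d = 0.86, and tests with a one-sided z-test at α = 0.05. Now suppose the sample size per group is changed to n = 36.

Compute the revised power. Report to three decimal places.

With n = 36 per group: δ = d·√(n/2) = 0.86 × √(36/2) = 3.6487. Critical value z_{0.05} = 1.645.
Revised power = Φ(δ − 1.645) = Φ(2.004) = 0.9775.

Power ≈ 0.977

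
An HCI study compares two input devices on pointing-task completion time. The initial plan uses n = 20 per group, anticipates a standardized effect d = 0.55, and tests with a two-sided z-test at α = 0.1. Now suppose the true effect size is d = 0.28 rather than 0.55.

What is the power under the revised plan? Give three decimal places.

With d = 0.28: δ = d·√(n/2) = 0.28 × √(20/2) = 0.8854. Critical value z_{0.05} = 1.645.
Revised power = Φ(δ − 1.645) + Φ(−δ − 1.645) = Φ(-0.759) + Φ(-2.530) = 0.2238 + 0.0057 = 0.2295.

Power ≈ 0.230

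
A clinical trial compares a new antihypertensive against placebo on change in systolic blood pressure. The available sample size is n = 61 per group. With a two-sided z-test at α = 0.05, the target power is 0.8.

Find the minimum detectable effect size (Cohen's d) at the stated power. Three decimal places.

d ≈ 0.507

Required noncentrality: δ = z_{0.025} + z_{0.20} = 1.960 + 0.842 = 2.802.
(Lower-tail contribution to power is negligible for δ > 0.)
δ = d·√(n/2) ⇒ d = δ/√(n/2) = 2.802/√(61/2) = 0.5073.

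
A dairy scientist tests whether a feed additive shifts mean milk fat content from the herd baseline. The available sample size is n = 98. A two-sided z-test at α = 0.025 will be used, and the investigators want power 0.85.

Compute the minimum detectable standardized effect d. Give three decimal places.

Need Φ(δ − 2.241) = 0.85, so δ = 2.241 + 1.036 = 3.278.
(The second rejection-region term Φ(−δ − z_{α/2}) is negligible and dropped.)
δ = d·√n ⇒ d = δ/√n = 3.278/√98 = 0.3311.

d ≈ 0.331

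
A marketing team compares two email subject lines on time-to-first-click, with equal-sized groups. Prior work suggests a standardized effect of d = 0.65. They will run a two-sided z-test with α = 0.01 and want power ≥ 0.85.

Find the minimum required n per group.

n = 62 per group

Set Φ(δ − 2.576) = 0.85; then δ − 2.576 = Φ⁻¹(0.85) = 1.036, giving δ = 3.612.
(Ignoring the negligible lower-tail rejection probability gives the usual closed-form inversion.)
δ = d·√(n/2) ⇒ n = 2(δ/d)² = 2 × (3.612 / 0.65)² = 61.77.
Round up to the next whole unit.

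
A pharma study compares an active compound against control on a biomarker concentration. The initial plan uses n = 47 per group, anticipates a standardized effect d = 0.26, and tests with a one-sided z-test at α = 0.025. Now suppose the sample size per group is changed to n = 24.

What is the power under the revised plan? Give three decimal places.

Power ≈ 0.145

With n = 24 per group: δ = d·√(n/2) = 0.26 × √(24/2) = 0.9007. Critical value z_{0.025} = 1.960.
Revised power = Φ(δ − 1.960) = Φ(-1.059) = 0.1447.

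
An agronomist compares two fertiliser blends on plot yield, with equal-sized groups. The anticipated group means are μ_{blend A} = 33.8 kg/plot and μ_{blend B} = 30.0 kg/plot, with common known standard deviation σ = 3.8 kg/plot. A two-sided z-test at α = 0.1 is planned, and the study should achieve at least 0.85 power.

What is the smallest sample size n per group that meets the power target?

n = 15 per group

Standardized effect: d = |μ_{blend A} − μ_{blend B}| / σ = |33.8 − 30.0| / 3.8 = 1.0000
Set Φ(δ − 1.645) = 0.85; then δ − 1.645 = Φ⁻¹(0.85) = 1.036, giving δ = 2.681.
(Ignoring the negligible lower-tail rejection probability gives the usual closed-form inversion.)
δ = d·√(n/2) ⇒ n = 2(δ/d)² = 2 × (2.681 / 1.0000)² = 14.38.
Round up to the next whole unit.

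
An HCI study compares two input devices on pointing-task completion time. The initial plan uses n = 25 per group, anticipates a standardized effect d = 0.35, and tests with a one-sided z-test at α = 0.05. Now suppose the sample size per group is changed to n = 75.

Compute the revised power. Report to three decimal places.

With n = 75 per group: δ = d·√(n/2) = 0.35 × √(75/2) = 2.1433. Critical value z_{0.05} = 1.645.
Revised power = P(Z > 1.645 − δ) = Φ(0.498) = 0.6909.

Power ≈ 0.691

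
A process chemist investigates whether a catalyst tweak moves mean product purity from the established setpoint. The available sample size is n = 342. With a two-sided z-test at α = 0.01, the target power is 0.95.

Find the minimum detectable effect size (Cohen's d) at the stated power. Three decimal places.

Required noncentrality: δ = z_{0.005} + z_{0.05} = 2.576 + 1.645 = 4.221.
(The second rejection-region term Φ(−δ − z_{α/2}) is negligible and dropped.)
δ = d·√n ⇒ d = δ/√n = 4.221/√342 = 0.2282.

d ≈ 0.228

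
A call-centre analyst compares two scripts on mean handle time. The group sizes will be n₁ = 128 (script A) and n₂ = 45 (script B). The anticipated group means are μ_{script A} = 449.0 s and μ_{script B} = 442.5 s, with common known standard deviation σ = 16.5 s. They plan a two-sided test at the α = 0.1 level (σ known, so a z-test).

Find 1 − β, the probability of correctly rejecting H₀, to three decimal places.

Standardized effect: d = |μ_{script A} − μ_{script B}| / σ = |449.0 − 442.5| / 16.5 = 0.3939
Noncentrality parameter: δ = d / √(1/n₁ + 1/n₂) = 0.3939 / √(1/128 + 1/45) = 2.2731
Critical value for a two-sided test at α = 0.1: z_{α/2} = 1.645.
Power = Φ(δ − 1.645) + Φ(−δ − 1.645) = Φ(0.628) + Φ(-3.918) = 0.7351 + 0.0000 = 0.7351.

Power ≈ 0.735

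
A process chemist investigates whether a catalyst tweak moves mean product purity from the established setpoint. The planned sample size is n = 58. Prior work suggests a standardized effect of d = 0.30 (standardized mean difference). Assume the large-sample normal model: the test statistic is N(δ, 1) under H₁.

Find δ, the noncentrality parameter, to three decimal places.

δ ≈ 2.285

δ = d·√n = 0.30 × √58 = 2.2847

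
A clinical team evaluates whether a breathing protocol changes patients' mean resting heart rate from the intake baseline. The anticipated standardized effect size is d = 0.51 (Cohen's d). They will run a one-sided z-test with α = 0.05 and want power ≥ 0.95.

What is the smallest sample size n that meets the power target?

Set Φ(δ − 1.645) = 0.95; then δ − 1.645 = Φ⁻¹(0.95) = 1.645, giving δ = 3.290.
δ = d·√n ⇒ n = (δ/d)² = (3.290 / 0.51)² = 41.61.
Rounding up, n = 42.

n = 42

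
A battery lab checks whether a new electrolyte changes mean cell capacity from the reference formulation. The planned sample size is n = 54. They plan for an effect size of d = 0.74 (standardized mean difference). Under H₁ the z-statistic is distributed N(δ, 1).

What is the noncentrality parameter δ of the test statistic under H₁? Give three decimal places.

δ ≈ 5.438

The noncentrality parameter scales effect size by the design's sample-size factor: δ = d·√n = 0.74 × √54 = 5.4379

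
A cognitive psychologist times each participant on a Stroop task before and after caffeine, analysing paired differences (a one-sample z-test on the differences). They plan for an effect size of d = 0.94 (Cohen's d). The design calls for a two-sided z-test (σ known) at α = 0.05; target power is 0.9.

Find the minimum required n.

n = 12

For power 0.9 need Φ(δ − z_{0.025}) = 0.9, so δ = z_{0.025} + z_{0.10} = 1.960 + 1.282 = 3.242.
(Ignoring the negligible lower-tail rejection probability gives the usual closed-form inversion.)
δ = d·√n ⇒ n = (δ/d)² = (3.242 / 0.94)² = 11.89.
Rounding up, n = 12.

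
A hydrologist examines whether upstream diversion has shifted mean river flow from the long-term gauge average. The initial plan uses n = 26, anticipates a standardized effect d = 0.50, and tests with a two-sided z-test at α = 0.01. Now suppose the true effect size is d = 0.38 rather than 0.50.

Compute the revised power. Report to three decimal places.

With d = 0.38: δ = d·√n = 0.38 × √26 = 1.9376. Critical value z_{0.005} = 2.576.
Revised power = Φ(δ − 2.576) + Φ(−δ − 2.576) = Φ(-0.638) + Φ(-4.513) = 0.2617 + 0.0000 = 0.2617.

Power ≈ 0.262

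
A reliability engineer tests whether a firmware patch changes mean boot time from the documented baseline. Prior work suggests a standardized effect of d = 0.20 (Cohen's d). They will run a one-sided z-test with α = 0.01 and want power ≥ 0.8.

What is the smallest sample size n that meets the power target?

n = 251

For power 0.8 need Φ(δ − z_{0.01}) = 0.8, so δ = z_{0.01} + z_{0.20} = 2.326 + 0.842 = 3.168.
δ = d·√n ⇒ n = (δ/d)² = (3.168 / 0.20)² = 250.90.
Round up to the next whole unit.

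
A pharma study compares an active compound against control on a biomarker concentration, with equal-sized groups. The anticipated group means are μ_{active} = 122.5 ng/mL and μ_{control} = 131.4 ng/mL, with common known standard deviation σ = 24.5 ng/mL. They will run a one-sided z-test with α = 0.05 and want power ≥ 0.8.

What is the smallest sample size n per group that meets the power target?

Standardized effect: d = |μ_{active} − μ_{control}| / σ = |122.5 − 131.4| / 24.5 = 0.3633
For power 0.8 need Φ(δ − z_{0.05}) = 0.8, so δ = z_{0.05} + z_{0.20} = 1.645 + 0.842 = 2.486.
δ = d·√(n/2) ⇒ n = 2(δ/d)² = 2 × (2.486 / 0.3633)² = 93.70.
Round up to the next whole unit.

n = 94 per group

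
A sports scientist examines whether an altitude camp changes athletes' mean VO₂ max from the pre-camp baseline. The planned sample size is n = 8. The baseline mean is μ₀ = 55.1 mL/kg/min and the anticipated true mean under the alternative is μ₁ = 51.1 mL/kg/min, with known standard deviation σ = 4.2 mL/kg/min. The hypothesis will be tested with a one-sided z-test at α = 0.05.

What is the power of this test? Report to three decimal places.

Power ≈ 0.853

Standardized effect: d = |μ₁ − μ₀| / σ = |51.1 − 55.1| / 4.2 = 0.9524
Noncentrality parameter: δ = d·√n = 0.9524 × √8 = 2.6937
Critical value for a one-sided test at α = 0.05: z_α = 1.645.
Power = Φ(δ − 1.645) = Φ(1.049) = 0.8529.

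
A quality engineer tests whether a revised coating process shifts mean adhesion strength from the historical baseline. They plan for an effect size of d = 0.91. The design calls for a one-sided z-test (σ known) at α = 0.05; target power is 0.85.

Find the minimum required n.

For power 0.85 need Φ(δ − z_{0.05}) = 0.85, so δ = z_{0.05} + z_{0.15} = 1.645 + 1.036 = 2.681.
δ = d·√n ⇒ n = (δ/d)² = (2.681 / 0.91)² = 8.68.
Round up to the next whole unit.

n = 9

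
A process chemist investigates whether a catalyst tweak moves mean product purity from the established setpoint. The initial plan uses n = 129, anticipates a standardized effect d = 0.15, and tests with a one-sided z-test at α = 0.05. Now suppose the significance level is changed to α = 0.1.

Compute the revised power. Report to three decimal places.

Power ≈ 0.664

δ = d·√n = 0.15 × √129 = 1.7037 (unchanged). New critical value: z_{0.1} = 1.282.
Revised power = Φ(δ − 1.282) = Φ(0.422) = 0.6635.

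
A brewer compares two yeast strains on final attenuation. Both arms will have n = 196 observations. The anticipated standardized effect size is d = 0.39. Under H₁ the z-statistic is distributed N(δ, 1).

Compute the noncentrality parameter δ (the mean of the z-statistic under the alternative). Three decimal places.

δ ≈ 3.861

The noncentrality parameter scales effect size by the design's sample-size factor: δ = d·√(n/2) = 0.39 × √(196/2) = 3.8608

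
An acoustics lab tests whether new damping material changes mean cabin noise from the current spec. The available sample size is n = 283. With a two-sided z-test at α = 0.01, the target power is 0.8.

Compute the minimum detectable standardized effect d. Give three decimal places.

Need Φ(δ − 2.576) = 0.8, so δ = 2.576 + 0.842 = 3.417.
(Lower-tail contribution to power is negligible for δ > 0.)
δ = d·√n ⇒ d = δ/√n = 3.417/√283 = 0.2031.

d ≈ 0.203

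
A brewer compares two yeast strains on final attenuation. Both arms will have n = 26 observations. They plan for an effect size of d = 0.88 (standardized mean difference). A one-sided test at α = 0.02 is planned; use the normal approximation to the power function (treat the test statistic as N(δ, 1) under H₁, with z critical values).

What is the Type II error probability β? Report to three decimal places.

Noncentrality parameter: δ = d·√(n/2) = 0.88 × √(26/2) = 3.1729
Critical value for a one-sided test at α = 0.02: z_α = 2.054.
Power = P(Z > 2.054 − δ) = Φ(1.119) = 0.8685.
Type II error: β = 1 − power = 1 − 0.8685 = 0.1315.

β ≈ 0.132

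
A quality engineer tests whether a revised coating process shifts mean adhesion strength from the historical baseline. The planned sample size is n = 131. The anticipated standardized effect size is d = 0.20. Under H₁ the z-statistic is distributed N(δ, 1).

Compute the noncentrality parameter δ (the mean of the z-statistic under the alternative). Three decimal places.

δ = d·√n = 0.20 × √131 = 2.2891

δ ≈ 2.289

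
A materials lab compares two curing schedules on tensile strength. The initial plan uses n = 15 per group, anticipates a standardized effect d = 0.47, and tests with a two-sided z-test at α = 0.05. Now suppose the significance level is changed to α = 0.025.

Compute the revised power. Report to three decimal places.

δ = d·√(n/2) = 0.47 × √(15/2) = 1.2871 (unchanged). New critical value: z_{0.0125} = 2.241.
Revised power = Φ(δ − 2.241) + Φ(−δ − 2.241) = Φ(-0.954) + Φ(-3.529) = 0.1700 + 0.0002 = 0.1702.

Power ≈ 0.170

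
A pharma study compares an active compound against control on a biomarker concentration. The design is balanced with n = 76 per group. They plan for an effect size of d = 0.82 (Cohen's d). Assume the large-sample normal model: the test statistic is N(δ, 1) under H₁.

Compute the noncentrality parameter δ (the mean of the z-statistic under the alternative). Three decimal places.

δ = d·√(n/2) = 0.82 × √(76/2) = 5.0548

δ ≈ 5.055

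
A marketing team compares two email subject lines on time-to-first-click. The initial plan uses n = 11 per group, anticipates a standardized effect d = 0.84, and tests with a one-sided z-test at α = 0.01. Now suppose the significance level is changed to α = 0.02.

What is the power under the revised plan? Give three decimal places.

δ = d·√(n/2) = 0.84 × √(11/2) = 1.9700 (unchanged). New critical value: z_{0.02} = 2.054.
Revised power = Φ(δ − 2.054) = Φ(-0.084) = 0.4666.

Power ≈ 0.467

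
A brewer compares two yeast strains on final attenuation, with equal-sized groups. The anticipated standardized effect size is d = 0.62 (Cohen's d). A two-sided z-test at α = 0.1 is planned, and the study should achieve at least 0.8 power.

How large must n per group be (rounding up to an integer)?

n = 33 per group

Set Φ(δ − 1.645) = 0.8; then δ − 1.645 = Φ⁻¹(0.8) = 0.842, giving δ = 2.486.
(The Φ(−δ − z_{α/2}) term is vanishingly small for δ > 0 and is dropped in the standard sample-size formula.)
δ = d·√(n/2) ⇒ n = 2(δ/d)² = 2 × (2.486 / 0.62)² = 32.17.
Rounding up, n = 33 per group.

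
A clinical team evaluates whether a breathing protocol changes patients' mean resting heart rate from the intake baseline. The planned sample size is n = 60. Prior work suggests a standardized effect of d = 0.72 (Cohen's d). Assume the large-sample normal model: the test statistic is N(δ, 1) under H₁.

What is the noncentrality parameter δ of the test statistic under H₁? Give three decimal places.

The noncentrality parameter scales effect size by the design's sample-size factor: δ = d·√n = 0.72 × √60 = 5.5771

δ ≈ 5.577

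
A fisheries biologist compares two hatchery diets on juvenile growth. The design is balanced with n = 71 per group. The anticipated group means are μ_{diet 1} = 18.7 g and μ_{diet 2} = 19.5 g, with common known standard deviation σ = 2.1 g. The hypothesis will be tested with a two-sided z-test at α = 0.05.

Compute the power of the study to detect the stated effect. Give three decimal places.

Power ≈ 0.622

Standardized effect: d = |μ_{diet 1} − μ_{diet 2}| / σ = |18.7 − 19.5| / 2.1 = 0.3810
Noncentrality parameter: δ = d·√(n/2) = 0.3810 × √(71/2) = 2.2698
Two-sided α = 0.05 → critical value z_{0.025} = 1.960.
Power = Φ(δ − 1.960) + Φ(−δ − 1.960) = Φ(0.310) + Φ(-4.230) = 0.6217 + 0.0000 = 0.6217.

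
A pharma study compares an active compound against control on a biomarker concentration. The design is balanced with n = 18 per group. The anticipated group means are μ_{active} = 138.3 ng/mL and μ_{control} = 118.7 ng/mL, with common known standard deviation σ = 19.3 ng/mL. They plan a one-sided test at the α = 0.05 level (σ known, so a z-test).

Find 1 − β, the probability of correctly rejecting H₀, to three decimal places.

Power ≈ 0.920

Standardized effect: d = |μ_{active} − μ_{control}| / σ = |138.3 − 118.7| / 19.3 = 1.0155
Noncentrality parameter: δ = d·√(n/2) = 1.0155 × √(18/2) = 3.0466
One-sided α = 0.05 → critical value z_{0.05} = 1.645.
Power = P(Z > 1.645 − δ) = Φ(1.402) = 0.9195.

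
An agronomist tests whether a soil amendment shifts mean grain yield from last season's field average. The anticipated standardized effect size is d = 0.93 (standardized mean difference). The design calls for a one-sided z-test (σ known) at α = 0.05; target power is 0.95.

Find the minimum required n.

n = 13

For power 0.95 need Φ(δ − z_{0.05}) = 0.95, so δ = z_{0.05} + z_{0.05} = 1.645 + 1.645 = 3.290.
δ = d·√n ⇒ n = (δ/d)² = (3.290 / 0.93)² = 12.51.
Round up to the next whole unit.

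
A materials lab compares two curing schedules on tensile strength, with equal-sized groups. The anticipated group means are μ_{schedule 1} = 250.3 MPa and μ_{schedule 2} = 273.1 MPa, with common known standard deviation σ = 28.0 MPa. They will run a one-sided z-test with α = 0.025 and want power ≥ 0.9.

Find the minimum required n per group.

n = 32 per group

Standardized effect: d = |μ_{schedule 1} − μ_{schedule 2}| / σ = |250.3 − 273.1| / 28.0 = 0.8143
Set Φ(δ − 1.960) = 0.9; then δ − 1.960 = Φ⁻¹(0.9) = 1.282, giving δ = 3.242.
δ = d·√(n/2) ⇒ n = 2(δ/d)² = 2 × (3.242 / 0.8143)² = 31.69.
Rounding up, n = 32 per group.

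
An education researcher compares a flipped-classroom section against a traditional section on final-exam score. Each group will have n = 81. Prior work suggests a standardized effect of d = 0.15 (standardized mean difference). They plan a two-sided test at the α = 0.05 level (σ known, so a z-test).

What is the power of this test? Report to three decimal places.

Noncentrality parameter: λ = d·√(n/2) = 0.15 × √(81/2) = 0.9546
Two-sided α = 0.05 → critical value z_{0.025} = 1.960.
Power = Φ(λ − 1.960) + Φ(−λ − 1.960) = Φ(-1.005) + Φ(-2.915) = 0.1574 + 0.0018 = 0.1591.

Power ≈ 0.159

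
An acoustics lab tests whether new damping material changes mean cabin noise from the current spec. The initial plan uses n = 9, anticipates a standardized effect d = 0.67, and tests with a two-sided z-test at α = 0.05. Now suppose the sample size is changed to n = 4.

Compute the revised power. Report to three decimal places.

Power ≈ 0.268

With n = 4: δ = d·√n = 0.67 × √4 = 1.3400. Critical value z_{0.025} = 1.960.
Revised power = Φ(δ − 1.960) + Φ(−δ − 1.960) = Φ(-0.620) + Φ(-3.300) = 0.2676 + 0.0005 = 0.2681.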